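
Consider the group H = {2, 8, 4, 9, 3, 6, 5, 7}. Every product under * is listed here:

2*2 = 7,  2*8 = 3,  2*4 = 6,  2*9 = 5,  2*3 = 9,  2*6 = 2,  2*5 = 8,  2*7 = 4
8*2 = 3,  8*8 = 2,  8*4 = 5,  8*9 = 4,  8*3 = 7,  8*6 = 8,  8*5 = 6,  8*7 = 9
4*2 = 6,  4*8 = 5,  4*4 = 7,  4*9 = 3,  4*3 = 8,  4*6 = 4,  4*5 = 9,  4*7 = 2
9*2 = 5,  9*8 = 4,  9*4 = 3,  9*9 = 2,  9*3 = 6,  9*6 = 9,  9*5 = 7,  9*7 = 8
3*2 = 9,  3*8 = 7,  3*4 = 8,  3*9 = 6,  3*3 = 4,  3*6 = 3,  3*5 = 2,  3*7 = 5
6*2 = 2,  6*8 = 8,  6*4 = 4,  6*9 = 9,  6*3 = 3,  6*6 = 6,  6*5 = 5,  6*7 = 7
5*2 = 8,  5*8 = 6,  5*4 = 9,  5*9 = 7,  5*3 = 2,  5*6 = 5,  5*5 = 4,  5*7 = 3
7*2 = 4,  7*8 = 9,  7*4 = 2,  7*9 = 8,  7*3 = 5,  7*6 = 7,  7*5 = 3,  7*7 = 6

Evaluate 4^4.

6

4^1 = 4
4^2 = 4 * 4 = 7
4^3 = 7 * 4 = 2
4^4 = 2 * 4 = 6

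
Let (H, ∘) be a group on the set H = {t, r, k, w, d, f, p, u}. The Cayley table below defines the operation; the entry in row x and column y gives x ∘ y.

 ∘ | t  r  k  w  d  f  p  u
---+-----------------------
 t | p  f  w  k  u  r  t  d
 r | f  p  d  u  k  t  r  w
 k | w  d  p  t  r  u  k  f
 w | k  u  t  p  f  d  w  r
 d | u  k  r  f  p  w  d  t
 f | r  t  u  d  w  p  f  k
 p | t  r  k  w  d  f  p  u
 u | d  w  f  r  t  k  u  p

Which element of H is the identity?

p

The identity e satisfies e ∘ x = x for all x, so its row in the table reproduces the column headers.
Row p reads: t, r, k, w, d, f, p, u — exactly the header order. So p is the identity.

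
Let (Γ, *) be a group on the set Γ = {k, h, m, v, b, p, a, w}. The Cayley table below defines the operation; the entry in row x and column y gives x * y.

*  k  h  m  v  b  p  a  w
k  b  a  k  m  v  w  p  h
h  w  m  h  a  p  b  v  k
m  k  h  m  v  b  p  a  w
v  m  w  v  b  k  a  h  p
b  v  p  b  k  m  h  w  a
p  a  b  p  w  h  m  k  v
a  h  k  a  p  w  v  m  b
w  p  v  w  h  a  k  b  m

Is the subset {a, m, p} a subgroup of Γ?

No

p * a = k, which is not in {a, m, p}.
The subset is not closed under *, so it is not a subgroup.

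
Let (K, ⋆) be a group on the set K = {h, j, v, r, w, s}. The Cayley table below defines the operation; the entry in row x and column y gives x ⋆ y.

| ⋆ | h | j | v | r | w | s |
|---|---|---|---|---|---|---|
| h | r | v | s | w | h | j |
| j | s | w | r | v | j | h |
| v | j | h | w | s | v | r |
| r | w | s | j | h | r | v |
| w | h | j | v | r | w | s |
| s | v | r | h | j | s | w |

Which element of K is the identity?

The identity e satisfies e ⋆ x = x for all x, so its row in the table reproduces the column headers.
Row w reads: h, j, v, r, w, s — exactly the header order. So w is the identity.

w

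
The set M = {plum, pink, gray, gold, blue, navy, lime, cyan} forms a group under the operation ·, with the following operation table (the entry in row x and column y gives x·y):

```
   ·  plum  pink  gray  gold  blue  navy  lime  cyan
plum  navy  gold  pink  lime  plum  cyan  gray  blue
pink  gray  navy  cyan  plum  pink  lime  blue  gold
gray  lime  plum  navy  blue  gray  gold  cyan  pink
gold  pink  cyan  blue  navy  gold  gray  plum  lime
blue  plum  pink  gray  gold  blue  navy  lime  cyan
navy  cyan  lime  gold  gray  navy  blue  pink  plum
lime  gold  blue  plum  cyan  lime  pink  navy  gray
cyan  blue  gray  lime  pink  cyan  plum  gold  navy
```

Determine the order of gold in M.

The identity element is blue (its row matches the header).
gold^1 = gold
gold^2 = gold·gold = navy
gold^3 = navy·gold = gray
gold^4 = gray·gold = blue
The first power of gold equal to the identity is gold^4, so ord(gold) = 4.

4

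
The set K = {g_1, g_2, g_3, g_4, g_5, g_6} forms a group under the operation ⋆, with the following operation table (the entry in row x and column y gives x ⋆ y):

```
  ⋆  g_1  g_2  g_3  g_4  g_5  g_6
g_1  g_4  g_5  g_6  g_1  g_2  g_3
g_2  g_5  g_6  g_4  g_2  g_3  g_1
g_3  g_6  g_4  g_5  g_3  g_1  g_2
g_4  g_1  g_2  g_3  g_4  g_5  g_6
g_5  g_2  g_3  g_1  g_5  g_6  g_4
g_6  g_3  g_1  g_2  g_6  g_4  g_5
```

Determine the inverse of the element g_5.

First locate the identity: row g_4 matches the header, so g_4 is the identity.
Scan row g_5 for g_4: g_5 ⋆ g_6 = g_4. Hence g_5^(-1) = g_6.

g_6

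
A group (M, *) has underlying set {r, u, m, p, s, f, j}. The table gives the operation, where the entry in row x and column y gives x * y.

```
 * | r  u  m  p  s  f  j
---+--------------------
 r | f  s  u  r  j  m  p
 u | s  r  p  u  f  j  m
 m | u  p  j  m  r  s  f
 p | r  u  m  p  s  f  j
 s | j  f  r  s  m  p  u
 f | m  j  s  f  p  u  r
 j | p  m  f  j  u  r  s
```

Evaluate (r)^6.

r^1 = r
r^2 = r * r = f
r^3 = f * r = m
r^4 = m * r = u
r^5 = u * r = s
r^6 = s * r = j
(Structurally, M here is isomorphic to the cyclic group Z_7.)

j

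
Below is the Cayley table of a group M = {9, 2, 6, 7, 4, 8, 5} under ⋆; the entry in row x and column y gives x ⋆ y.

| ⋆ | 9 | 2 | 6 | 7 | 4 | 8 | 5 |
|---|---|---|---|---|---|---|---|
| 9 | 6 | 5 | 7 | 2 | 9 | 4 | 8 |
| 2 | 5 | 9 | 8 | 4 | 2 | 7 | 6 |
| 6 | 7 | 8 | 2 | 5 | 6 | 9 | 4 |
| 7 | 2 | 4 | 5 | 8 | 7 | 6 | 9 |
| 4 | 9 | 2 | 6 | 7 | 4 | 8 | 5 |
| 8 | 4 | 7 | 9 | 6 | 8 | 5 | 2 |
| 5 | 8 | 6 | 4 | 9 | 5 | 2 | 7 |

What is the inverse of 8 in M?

First locate the identity: row 4 matches the header, so 4 is the identity.
Scan row 8 for 4: 8 ⋆ 9 = 4. Hence 8^(-1) = 9.

9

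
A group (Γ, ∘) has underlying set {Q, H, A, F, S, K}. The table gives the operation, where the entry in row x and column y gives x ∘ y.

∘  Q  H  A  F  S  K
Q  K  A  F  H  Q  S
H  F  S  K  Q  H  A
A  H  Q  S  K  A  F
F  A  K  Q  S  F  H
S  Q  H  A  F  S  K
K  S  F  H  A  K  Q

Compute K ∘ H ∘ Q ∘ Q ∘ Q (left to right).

F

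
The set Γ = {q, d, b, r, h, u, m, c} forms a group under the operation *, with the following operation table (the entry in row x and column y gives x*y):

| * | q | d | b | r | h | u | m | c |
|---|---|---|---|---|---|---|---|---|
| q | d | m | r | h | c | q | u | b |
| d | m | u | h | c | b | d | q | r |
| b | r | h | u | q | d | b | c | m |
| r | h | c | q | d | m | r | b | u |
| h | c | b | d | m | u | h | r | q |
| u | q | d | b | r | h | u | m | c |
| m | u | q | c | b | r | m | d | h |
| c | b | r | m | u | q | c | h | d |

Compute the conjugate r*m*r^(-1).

The identity is u. In row r, the entry u sits in column c, so r^(-1) = c.
r*m = b
b*c = m

m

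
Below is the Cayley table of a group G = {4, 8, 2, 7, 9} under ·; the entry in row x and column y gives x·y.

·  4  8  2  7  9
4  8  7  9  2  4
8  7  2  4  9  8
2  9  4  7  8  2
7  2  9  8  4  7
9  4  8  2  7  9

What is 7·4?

Read row 7, column 4: 7·4 = 2.
(Structurally, G here is isomorphic to the cyclic group Z_5.)

2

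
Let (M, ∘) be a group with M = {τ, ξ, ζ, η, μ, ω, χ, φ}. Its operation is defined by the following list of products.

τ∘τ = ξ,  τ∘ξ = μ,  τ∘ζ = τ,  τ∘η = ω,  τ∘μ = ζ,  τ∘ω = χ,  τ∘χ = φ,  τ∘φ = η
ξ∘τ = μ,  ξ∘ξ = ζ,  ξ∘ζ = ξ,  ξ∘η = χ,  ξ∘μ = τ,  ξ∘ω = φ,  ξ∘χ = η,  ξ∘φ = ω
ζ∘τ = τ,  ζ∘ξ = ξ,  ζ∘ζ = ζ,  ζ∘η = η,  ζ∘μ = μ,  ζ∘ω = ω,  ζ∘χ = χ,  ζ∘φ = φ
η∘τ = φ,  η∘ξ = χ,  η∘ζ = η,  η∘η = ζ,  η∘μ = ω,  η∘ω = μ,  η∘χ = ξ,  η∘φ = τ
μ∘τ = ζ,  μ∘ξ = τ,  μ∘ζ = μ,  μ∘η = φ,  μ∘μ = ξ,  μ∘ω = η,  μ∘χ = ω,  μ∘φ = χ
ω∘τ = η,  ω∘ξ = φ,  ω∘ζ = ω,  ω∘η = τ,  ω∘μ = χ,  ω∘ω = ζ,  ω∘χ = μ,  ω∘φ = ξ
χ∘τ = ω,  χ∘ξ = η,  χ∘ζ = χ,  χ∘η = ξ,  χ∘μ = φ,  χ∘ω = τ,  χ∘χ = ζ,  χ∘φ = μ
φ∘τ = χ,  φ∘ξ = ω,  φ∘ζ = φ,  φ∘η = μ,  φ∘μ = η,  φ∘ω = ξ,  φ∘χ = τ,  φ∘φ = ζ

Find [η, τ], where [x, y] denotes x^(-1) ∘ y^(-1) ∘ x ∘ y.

Identity is ζ; from the table η^(-1) = η and τ^(-1) = μ.
η ∘ μ = ω
ω ∘ η = τ
τ ∘ τ = ξ

ξ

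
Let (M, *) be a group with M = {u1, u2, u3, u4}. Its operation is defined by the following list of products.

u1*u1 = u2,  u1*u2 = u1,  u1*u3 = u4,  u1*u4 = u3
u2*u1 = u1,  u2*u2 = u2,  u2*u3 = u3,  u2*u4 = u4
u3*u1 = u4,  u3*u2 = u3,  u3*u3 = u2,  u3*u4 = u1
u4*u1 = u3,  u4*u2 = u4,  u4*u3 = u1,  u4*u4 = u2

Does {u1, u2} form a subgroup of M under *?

{u1, u2} contains the identity u2.
Checking products: every product of two elements of {u1, u2} (read from the table) lies in {u1, u2}, so the set is closed.
In a finite group, a nonempty closed subset is a subgroup. So {u1, u2} ≤ M.
(Structurally, M here is isomorphic to the Klein four-group V_4.)

Yes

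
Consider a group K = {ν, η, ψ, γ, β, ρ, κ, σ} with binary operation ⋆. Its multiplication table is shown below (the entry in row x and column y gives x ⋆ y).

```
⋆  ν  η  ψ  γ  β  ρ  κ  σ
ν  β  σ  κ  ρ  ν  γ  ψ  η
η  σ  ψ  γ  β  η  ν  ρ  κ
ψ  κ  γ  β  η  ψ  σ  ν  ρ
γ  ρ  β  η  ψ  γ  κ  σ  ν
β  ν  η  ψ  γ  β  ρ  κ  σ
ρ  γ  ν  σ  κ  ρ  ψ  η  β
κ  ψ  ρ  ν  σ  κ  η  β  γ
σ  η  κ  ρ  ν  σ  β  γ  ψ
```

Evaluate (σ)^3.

σ^1 = σ
σ^2 = σ ⋆ σ = ψ
σ^3 = ψ ⋆ σ = ρ

ρ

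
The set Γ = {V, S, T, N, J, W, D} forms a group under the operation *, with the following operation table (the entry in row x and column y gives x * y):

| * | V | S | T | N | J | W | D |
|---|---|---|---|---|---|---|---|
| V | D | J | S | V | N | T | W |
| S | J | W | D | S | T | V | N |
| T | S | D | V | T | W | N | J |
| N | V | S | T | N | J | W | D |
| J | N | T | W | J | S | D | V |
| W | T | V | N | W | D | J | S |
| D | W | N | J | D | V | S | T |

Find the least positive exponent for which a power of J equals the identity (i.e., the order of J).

7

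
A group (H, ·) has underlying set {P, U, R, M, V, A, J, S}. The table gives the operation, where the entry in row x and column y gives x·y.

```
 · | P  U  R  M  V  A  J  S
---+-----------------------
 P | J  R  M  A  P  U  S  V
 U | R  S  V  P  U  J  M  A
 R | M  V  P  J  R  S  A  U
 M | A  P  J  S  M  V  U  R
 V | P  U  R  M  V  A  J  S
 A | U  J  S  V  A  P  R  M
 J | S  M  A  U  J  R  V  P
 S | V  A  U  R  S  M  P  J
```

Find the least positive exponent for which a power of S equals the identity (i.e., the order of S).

The identity element is V (its row matches the header).
S^1 = S
S^2 = S·S = J
S^3 = J·S = P
S^4 = P·S = V
The first power of S equal to the identity is S^4, so ord(S) = 4.

4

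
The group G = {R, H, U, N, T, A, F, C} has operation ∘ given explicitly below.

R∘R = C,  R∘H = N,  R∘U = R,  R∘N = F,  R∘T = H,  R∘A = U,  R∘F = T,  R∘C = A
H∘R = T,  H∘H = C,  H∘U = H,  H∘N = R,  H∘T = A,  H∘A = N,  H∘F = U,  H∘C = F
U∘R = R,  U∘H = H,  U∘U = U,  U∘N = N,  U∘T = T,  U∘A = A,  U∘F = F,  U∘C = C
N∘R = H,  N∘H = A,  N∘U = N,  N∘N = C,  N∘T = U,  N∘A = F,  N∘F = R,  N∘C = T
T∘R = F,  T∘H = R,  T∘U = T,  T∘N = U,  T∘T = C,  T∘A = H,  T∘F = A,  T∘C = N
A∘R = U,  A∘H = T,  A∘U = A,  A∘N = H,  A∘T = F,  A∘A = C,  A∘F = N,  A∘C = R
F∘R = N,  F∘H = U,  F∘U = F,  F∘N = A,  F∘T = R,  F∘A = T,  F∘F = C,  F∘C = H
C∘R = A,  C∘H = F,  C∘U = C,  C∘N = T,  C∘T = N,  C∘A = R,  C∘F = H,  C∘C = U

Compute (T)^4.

T^1 = T
T^2 = T ∘ T = C
T^3 = C ∘ T = N
T^4 = N ∘ T = U

U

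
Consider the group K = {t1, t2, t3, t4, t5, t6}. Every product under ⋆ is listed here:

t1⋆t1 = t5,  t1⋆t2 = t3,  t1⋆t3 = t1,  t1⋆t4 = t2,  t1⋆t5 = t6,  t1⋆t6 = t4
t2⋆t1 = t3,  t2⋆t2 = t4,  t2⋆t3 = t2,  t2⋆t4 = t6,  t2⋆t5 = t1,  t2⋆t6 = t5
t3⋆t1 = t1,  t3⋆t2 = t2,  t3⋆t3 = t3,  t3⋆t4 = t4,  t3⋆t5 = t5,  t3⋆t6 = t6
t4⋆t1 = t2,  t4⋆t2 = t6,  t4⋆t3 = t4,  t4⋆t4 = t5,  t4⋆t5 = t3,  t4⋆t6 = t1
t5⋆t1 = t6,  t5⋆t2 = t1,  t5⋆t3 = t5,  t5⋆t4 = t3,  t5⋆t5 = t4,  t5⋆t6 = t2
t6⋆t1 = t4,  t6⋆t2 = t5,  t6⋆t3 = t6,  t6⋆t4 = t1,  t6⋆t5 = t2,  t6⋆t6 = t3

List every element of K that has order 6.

Identity is t3. Compute the order of each non-identity element by repeated multiplication:
  t1: t1 → t5 → t6 → t4 → t2 → t3  (order 6)
  t2: t2 → t4 → t6 → t5 → t1 → t3  (order 6)
  t4: t4 → t5 → t3  (order 3)
  t5: t5 → t4 → t3  (order 3)
  t6: t6 → t3  (order 2)
Elements of order 6: {t1, t2}.

{t1, t2}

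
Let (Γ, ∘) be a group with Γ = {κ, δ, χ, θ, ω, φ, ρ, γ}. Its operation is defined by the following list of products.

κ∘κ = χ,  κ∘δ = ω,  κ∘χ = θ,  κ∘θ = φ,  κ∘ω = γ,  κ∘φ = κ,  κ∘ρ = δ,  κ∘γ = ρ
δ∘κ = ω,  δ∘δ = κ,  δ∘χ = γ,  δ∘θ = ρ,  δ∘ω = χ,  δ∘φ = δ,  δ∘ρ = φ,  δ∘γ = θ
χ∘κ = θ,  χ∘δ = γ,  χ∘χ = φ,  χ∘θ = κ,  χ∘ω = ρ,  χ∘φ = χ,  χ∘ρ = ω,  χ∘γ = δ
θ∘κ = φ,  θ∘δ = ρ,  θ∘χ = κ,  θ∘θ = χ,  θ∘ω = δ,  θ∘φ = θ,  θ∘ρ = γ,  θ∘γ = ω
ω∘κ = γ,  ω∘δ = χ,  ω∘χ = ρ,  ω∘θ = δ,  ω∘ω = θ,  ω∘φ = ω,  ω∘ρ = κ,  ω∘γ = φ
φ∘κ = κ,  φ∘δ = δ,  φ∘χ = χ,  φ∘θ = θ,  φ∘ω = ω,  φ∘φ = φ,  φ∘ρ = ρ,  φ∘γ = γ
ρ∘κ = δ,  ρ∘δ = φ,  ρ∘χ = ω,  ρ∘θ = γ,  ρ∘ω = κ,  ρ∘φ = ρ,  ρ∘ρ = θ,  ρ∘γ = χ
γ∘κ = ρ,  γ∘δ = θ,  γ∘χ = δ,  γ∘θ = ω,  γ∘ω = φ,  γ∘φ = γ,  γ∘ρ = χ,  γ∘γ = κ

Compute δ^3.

ω

δ^1 = δ
δ^2 = δ ∘ δ = κ
δ^3 = κ ∘ δ = ω
(Structurally, Γ here is isomorphic to the cyclic group Z_8.)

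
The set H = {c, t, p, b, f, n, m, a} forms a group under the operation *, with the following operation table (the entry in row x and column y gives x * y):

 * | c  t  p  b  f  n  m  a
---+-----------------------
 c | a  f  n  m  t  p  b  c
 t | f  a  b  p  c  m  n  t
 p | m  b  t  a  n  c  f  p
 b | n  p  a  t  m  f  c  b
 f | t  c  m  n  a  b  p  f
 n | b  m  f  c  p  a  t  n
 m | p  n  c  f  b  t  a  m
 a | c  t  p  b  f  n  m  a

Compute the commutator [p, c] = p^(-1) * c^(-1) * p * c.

Identity is a; from the table p^(-1) = b and c^(-1) = c.
b * c = n
n * p = f
f * c = t
(Structurally, H here is isomorphic to the dihedral group D_4.)

t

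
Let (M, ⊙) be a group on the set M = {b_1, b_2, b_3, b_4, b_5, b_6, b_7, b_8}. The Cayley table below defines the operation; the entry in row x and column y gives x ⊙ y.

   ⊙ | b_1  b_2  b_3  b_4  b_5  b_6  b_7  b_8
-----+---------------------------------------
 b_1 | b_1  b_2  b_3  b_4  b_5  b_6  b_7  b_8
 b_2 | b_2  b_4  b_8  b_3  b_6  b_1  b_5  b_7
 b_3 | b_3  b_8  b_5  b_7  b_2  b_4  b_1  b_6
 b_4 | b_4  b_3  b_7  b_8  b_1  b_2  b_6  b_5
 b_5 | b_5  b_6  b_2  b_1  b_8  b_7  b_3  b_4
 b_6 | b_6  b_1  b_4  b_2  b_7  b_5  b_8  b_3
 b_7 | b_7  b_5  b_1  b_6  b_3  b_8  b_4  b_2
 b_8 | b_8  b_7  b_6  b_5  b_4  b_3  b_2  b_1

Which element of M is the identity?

b_1

The identity e satisfies e ⊙ x = x for all x, so its row in the table reproduces the column headers.
Row b_1 reads: b_1, b_2, b_3, b_4, b_5, b_6, b_7, b_8 — exactly the header order. So b_1 is the identity.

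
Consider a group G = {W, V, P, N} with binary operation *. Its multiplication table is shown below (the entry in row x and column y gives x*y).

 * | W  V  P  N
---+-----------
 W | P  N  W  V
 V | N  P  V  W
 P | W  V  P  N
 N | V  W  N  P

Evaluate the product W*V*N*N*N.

W*V = N
N*N = P
P*N = N
N*N = P

P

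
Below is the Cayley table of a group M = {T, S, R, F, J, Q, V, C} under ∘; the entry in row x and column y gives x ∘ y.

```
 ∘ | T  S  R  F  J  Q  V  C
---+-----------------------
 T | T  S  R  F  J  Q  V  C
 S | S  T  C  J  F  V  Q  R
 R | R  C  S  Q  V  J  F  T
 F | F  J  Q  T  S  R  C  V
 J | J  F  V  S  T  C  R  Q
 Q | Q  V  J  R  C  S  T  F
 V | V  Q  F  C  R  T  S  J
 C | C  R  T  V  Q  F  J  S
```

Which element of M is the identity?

T

The identity e satisfies e ∘ x = x for all x, so its row in the table reproduces the column headers.
Row T reads: T, S, R, F, J, Q, V, C — exactly the header order. So T is the identity.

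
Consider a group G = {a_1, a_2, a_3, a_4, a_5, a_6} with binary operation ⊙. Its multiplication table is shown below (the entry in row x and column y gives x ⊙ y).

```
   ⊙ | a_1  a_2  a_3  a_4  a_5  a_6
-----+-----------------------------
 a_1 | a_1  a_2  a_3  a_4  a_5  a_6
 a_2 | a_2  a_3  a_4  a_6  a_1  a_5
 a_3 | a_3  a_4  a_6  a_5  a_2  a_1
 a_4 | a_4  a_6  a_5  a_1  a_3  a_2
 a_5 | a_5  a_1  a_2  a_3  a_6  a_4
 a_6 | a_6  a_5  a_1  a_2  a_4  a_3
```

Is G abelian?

Check whether the table is symmetric across its main diagonal.
Every entry (row x, col y) equals the entry (row y, col x), so G is abelian.
(In fact G ≅ the cyclic group Z_6.)

Yes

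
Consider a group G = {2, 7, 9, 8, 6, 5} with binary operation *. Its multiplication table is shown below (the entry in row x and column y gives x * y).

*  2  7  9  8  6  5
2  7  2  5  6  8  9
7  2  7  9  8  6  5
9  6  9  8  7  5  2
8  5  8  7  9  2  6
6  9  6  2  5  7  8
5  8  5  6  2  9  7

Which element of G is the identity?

7

The identity e satisfies e * x = x for all x, so its row in the table reproduces the column headers.
Row 7 reads: 2, 7, 9, 8, 6, 5 — exactly the header order. So 7 is the identity.
(Structurally, G here is isomorphic to the symmetric group S_3.)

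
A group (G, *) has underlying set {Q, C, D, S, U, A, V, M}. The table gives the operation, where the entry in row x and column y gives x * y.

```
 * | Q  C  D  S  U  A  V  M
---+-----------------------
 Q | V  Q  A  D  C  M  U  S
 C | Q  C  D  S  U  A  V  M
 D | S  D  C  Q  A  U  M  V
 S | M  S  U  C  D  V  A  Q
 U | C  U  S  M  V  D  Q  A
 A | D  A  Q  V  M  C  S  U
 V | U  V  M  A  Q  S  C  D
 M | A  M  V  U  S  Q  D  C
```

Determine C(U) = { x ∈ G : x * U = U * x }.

{C, Q, U, V}

Compare row U with column U entry by entry.
V * U = Q = U * V, so V commutes with U.
A * U = M but U * A = D, so A does not.
Collecting the elements that commute with U: C(U) = {C, Q, U, V}.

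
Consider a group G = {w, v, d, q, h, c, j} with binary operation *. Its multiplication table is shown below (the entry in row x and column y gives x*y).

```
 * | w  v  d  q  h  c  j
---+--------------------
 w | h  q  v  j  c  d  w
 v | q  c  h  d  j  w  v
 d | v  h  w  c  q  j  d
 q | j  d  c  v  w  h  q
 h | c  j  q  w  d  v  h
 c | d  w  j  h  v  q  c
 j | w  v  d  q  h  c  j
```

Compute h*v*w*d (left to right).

h*v = j
j*w = w
w*d = v

v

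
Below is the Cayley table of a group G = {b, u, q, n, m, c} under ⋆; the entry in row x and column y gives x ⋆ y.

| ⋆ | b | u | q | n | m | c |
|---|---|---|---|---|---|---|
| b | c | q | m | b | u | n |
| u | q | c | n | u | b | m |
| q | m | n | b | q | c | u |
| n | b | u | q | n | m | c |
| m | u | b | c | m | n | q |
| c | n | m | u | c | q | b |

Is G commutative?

Yes

Check whether the table is symmetric across its main diagonal.
Every entry (row x, col y) equals the entry (row y, col x), so G is abelian.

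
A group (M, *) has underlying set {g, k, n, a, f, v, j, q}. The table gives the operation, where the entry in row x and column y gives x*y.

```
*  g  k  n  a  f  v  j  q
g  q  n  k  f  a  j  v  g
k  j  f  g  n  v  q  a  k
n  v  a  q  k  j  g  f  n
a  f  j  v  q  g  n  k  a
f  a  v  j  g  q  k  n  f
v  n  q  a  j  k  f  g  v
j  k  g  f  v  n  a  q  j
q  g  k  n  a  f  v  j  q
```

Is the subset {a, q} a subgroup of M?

Yes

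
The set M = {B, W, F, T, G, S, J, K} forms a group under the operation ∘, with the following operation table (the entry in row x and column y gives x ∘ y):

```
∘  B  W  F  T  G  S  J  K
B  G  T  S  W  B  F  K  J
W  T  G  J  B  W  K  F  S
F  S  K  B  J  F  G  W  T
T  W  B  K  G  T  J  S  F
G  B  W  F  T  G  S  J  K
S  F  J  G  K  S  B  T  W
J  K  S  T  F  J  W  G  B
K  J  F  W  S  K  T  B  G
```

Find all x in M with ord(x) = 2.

{B, J, K, T, W}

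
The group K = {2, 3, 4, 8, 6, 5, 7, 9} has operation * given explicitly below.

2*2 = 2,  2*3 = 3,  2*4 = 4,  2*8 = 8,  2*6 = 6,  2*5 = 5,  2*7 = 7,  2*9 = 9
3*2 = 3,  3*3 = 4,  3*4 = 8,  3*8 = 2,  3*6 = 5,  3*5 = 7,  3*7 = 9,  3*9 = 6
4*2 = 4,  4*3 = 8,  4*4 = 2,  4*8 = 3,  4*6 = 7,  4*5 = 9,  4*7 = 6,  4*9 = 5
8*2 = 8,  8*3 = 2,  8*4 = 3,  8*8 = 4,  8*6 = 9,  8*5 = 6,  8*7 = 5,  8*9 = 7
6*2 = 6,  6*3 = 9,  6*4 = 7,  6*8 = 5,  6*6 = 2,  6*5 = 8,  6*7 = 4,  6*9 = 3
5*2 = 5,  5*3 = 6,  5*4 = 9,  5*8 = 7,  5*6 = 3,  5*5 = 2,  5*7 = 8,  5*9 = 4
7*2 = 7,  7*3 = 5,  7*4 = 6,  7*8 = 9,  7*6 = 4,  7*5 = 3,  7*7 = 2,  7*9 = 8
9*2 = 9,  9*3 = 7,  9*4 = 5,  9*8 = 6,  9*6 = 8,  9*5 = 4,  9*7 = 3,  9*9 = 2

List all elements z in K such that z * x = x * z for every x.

{2, 4}

An element z is central iff its row equals its column in the table.
For 5: 5 * 8 = 7 ≠ 6 = 8 * 5, so 5 ∉ Z.
Checking each element this way leaves Z(K) = {2, 4}.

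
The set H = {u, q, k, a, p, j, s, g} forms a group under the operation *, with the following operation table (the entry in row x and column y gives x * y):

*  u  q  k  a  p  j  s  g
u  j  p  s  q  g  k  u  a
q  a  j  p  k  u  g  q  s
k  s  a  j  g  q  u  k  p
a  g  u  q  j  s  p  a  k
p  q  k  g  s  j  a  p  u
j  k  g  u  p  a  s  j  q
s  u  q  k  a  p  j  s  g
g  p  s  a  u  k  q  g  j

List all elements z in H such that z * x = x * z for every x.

{j, s}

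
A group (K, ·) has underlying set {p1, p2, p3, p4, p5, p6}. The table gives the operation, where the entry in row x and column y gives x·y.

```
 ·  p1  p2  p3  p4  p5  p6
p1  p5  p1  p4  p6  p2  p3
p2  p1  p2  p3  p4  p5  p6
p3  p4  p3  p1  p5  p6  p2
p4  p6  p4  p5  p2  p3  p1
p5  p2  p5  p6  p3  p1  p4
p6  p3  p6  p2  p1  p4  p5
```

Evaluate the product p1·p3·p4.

p1·p3 = p4
p4·p4 = p2

p2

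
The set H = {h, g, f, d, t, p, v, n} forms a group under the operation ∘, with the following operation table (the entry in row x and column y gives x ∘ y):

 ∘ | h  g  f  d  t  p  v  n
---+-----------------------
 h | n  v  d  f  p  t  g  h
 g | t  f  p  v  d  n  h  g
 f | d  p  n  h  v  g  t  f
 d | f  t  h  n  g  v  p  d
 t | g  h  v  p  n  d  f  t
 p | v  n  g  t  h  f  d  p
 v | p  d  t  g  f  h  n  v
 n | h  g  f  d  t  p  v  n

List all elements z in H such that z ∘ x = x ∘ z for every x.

{f, n}

An element z is central iff its row equals its column in the table.
For d: d ∘ g = t ≠ v = g ∘ d, so d ∉ Z.
Checking each element this way leaves Z(H) = {f, n}.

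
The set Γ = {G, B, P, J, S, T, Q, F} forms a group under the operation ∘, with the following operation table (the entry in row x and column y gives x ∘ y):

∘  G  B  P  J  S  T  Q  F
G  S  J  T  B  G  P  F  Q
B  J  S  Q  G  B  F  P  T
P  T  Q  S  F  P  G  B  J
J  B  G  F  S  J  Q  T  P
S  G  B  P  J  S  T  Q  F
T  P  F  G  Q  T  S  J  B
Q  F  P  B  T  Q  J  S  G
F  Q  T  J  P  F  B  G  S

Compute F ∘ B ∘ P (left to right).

F ∘ B = T
T ∘ P = G

G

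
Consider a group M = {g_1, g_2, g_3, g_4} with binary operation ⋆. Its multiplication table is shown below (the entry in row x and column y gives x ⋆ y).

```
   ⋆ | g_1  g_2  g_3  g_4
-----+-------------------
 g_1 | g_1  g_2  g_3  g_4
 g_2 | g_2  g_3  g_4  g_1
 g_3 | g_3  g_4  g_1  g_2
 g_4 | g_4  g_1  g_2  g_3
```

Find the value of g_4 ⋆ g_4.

Read row g_4, column g_4: g_4 ⋆ g_4 = g_3.

g_3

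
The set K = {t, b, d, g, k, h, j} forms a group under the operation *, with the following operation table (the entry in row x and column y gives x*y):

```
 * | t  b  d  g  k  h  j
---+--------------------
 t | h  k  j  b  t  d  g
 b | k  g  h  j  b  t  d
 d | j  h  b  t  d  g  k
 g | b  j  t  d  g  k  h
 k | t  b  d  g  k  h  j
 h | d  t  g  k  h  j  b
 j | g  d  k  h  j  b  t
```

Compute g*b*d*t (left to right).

t

g*b = j
j*d = k
k*t = t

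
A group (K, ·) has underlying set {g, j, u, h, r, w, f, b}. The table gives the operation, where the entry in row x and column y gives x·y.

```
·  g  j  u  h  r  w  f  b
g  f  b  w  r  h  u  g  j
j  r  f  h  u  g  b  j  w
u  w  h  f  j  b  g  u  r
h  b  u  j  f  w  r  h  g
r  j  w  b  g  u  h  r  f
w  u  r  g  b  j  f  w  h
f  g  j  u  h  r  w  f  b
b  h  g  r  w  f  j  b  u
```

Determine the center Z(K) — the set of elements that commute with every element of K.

An element z is central iff its row equals its column in the table.
For b: b·j = g ≠ w = j·b, so b ∉ Z.
Checking each element this way leaves Z(K) = {f, u}.

{f, u}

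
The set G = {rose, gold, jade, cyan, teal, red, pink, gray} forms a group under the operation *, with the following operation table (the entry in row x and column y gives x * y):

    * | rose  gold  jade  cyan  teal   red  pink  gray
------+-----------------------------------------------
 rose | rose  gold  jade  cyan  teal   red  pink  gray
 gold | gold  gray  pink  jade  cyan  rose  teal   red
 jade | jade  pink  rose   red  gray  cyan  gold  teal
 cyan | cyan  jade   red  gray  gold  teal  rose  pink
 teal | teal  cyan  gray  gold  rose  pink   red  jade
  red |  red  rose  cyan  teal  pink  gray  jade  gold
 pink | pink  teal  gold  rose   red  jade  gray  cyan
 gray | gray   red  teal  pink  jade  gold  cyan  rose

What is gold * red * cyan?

gold * red = rose
rose * cyan = cyan

cyan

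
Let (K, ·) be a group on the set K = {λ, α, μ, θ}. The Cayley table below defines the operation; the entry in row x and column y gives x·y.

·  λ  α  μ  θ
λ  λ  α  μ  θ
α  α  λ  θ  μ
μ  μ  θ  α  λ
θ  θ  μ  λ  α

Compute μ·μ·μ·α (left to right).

μ

μ·μ = α
α·μ = θ
θ·α = μ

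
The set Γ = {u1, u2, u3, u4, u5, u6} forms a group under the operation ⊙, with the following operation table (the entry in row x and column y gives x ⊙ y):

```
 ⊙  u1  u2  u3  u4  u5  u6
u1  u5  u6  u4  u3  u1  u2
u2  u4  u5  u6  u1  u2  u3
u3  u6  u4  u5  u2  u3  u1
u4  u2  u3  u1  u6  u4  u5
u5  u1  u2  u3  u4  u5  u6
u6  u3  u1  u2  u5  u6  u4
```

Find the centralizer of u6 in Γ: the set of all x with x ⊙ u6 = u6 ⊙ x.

Compare row u6 with column u6 entry by entry.
u4 ⊙ u6 = u5 = u6 ⊙ u4, so u4 commutes with u6.
u3 ⊙ u6 = u1 but u6 ⊙ u3 = u2, so u3 does not.
Collecting the elements that commute with u6: C(u6) = {u4, u5, u6}.

{u4, u5, u6}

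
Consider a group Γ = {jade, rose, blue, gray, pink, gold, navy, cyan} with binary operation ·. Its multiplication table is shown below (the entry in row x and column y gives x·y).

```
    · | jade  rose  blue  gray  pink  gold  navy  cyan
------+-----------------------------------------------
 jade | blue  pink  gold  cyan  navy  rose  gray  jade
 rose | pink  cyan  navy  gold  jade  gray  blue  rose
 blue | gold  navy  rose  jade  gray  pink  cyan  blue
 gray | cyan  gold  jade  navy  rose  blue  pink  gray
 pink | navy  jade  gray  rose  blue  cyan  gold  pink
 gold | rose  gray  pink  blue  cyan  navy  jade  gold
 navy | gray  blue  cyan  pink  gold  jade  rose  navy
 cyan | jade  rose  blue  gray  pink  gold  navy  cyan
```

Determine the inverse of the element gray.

First locate the identity: row cyan matches the header, so cyan is the identity.
Scan row gray for cyan: gray·jade = cyan. Hence gray^(-1) = jade.

jade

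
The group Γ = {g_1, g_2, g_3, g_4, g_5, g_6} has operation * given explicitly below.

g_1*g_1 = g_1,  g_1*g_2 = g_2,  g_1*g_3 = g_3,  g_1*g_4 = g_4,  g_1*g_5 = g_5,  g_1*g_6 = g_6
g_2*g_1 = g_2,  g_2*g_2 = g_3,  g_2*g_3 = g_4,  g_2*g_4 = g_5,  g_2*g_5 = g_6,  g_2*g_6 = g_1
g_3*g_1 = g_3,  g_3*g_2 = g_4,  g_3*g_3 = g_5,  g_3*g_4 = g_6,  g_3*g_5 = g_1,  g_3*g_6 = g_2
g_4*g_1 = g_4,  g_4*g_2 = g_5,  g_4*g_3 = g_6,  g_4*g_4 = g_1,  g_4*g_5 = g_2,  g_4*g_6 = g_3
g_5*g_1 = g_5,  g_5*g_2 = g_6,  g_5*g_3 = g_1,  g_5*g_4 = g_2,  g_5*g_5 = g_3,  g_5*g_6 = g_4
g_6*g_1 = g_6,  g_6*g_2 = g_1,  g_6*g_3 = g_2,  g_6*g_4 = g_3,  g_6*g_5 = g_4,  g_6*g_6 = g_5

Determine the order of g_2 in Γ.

The identity element is g_1 (its row matches the header).
g_2^1 = g_2
g_2^2 = g_2 * g_2 = g_3
g_2^3 = g_3 * g_2 = g_4
g_2^4 = g_4 * g_2 = g_5
g_2^5 = g_5 * g_2 = g_6
g_2^6 = g_6 * g_2 = g_1
The first power of g_2 equal to the identity is g_2^6, so ord(g_2) = 6.

6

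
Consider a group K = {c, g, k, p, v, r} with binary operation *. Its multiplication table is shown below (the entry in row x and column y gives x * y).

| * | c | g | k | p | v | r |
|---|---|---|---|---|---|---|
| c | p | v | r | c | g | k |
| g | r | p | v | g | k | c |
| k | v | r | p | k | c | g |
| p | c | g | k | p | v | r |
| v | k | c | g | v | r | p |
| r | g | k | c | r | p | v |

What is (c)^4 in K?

c^1 = c
c^2 = c * c = p
c^3 = p * c = c
c^4 = c * c = p
(Structurally, K here is isomorphic to the symmetric group S_3.)

p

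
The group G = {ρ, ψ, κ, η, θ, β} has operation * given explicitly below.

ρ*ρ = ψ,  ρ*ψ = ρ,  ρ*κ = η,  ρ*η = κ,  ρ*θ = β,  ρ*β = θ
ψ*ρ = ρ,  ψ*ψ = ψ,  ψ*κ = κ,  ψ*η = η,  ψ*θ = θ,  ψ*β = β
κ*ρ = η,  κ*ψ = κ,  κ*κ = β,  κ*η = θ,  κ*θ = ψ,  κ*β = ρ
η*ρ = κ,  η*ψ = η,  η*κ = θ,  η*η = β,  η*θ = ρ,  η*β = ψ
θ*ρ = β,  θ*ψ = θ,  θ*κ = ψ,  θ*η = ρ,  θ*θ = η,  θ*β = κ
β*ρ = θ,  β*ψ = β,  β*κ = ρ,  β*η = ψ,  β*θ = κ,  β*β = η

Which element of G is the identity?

ψ

The identity e satisfies e*x = x for all x, so its row in the table reproduces the column headers.
Row ψ reads: ρ, ψ, κ, η, θ, β — exactly the header order. So ψ is the identity.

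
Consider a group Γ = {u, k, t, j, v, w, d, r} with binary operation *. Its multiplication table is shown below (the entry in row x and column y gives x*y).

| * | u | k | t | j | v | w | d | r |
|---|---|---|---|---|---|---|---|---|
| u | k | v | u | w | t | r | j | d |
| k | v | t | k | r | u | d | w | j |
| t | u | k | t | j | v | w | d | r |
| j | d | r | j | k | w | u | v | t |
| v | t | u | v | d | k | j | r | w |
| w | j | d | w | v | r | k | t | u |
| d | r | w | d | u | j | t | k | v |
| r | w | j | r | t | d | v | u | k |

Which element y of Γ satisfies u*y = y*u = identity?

v

First locate the identity: row t matches the header, so t is the identity.
Scan row u for t: u*v = t. Hence u^(-1) = v.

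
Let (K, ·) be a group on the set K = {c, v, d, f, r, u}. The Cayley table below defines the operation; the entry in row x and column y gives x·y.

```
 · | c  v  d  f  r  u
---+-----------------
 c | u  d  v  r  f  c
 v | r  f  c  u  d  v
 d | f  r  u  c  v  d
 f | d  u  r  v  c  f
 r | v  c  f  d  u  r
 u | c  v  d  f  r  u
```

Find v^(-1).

f

First locate the identity: row u matches the header, so u is the identity.
Scan row v for u: v·f = u. Hence v^(-1) = f.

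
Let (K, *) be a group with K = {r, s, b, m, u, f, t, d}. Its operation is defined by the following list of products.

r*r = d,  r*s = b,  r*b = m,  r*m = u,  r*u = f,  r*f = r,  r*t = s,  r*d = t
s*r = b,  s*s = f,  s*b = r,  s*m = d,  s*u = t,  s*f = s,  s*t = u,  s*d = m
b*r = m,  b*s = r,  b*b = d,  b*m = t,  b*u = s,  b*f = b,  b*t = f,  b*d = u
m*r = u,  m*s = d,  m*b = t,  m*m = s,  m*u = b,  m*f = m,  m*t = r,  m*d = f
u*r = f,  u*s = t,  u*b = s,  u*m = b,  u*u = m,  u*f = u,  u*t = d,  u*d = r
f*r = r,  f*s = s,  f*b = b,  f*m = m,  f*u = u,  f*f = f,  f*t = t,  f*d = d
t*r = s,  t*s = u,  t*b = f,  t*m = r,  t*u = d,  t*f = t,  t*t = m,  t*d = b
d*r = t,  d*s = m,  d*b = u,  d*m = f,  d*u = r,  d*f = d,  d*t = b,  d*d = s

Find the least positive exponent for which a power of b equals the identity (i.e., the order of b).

The identity element is f (its row matches the header).
b^1 = b
b^2 = b * b = d
b^3 = d * b = u
b^4 = u * b = s
b^5 = s * b = r
b^6 = r * b = m
b^7 = m * b = t
b^8 = t * b = f
The first power of b equal to the identity is b^8, so ord(b) = 8.

8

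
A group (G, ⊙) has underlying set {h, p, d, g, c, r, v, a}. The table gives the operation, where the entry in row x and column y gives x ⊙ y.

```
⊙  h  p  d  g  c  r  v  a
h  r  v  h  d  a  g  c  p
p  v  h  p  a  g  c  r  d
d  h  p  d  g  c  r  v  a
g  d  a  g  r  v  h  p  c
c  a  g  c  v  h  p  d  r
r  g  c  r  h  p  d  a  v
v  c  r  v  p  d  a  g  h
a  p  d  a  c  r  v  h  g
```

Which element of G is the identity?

The identity e satisfies e ⊙ x = x for all x, so its row in the table reproduces the column headers.
Row d reads: h, p, d, g, c, r, v, a — exactly the header order. So d is the identity.

d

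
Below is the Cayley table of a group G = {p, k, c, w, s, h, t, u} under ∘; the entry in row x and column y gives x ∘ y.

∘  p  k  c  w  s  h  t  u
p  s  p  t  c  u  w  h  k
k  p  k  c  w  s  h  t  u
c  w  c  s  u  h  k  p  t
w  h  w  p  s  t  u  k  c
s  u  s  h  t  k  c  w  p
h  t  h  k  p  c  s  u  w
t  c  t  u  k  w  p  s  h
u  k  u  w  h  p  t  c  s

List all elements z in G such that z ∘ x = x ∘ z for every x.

{k, s}

An element z is central iff its row equals its column in the table.
For t: t ∘ u = h ≠ c = u ∘ t, so t ∉ Z.
Checking each element this way leaves Z(G) = {k, s}.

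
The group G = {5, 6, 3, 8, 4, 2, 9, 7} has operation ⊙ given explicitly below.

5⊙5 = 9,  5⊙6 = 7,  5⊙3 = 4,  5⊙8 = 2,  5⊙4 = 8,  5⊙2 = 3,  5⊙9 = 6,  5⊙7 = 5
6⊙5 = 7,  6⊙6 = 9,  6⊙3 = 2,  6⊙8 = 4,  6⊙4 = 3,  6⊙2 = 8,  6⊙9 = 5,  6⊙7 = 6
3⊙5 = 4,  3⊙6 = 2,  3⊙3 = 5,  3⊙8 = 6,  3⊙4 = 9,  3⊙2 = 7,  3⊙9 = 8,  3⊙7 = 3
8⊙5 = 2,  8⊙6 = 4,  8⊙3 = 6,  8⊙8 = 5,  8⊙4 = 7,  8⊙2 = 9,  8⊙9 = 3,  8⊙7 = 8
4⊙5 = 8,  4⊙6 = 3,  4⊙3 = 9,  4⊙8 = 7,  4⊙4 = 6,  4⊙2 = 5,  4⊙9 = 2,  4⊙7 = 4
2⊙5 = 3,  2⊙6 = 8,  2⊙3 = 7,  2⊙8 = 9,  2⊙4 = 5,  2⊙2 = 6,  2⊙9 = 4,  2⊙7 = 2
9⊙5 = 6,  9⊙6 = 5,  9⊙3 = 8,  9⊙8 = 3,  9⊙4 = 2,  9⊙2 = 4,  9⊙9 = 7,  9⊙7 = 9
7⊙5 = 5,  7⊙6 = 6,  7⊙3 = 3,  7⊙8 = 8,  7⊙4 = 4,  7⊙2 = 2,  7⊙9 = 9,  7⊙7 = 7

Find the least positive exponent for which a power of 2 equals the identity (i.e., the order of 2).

The identity element is 7 (its row matches the header).
2^1 = 2
2^2 = 2 ⊙ 2 = 6
2^3 = 6 ⊙ 2 = 8
2^4 = 8 ⊙ 2 = 9
2^5 = 9 ⊙ 2 = 4
2^6 = 4 ⊙ 2 = 5
2^7 = 5 ⊙ 2 = 3
2^8 = 3 ⊙ 2 = 7
The first power of 2 equal to the identity is 2^8, so ord(2) = 8.
(Structurally, G here is isomorphic to the cyclic group Z_8.)

8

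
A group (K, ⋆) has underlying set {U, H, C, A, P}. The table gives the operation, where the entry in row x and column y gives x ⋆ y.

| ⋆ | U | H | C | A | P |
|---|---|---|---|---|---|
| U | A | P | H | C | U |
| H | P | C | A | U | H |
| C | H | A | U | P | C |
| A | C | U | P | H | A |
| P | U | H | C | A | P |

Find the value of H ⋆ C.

Read row H, column C: H ⋆ C = A.
(Structurally, K here is isomorphic to the cyclic group Z_5.)

A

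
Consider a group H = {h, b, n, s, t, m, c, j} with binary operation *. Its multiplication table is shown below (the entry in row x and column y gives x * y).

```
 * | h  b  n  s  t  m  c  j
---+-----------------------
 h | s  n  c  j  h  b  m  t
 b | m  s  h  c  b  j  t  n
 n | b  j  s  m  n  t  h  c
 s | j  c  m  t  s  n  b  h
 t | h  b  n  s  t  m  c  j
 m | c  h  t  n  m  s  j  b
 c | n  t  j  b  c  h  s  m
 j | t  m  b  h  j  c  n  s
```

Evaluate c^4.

c^1 = c
c^2 = c * c = s
c^3 = s * c = b
c^4 = b * c = t

t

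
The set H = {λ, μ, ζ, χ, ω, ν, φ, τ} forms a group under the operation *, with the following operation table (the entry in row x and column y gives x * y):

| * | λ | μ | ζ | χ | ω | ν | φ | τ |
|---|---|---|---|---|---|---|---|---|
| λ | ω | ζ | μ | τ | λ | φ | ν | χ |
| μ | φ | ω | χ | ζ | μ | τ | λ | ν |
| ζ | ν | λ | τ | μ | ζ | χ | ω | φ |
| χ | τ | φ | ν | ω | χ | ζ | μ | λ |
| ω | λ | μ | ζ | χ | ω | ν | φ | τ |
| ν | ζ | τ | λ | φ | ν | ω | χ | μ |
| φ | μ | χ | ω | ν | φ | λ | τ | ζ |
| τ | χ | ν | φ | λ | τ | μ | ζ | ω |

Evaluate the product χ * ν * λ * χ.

φ

χ * ν = ζ
ζ * λ = ν
ν * χ = φ
(Structurally, H here is isomorphic to the dihedral group D_4.)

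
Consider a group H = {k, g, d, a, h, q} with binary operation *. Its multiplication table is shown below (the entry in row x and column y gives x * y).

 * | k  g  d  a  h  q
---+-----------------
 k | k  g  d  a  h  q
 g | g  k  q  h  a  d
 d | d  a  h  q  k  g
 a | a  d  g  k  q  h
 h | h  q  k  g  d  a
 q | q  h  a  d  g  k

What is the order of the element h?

The identity element is k (its row matches the header).
h^1 = h
h^2 = h * h = d
h^3 = d * h = k
The first power of h equal to the identity is h^3, so ord(h) = 3.

3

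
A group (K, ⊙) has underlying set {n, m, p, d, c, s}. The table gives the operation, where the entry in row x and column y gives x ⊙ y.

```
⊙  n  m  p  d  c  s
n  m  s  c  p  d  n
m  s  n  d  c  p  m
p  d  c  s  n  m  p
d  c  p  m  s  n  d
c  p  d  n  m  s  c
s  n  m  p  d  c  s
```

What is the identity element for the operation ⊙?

s

The identity e satisfies e ⊙ x = x for all x, so its row in the table reproduces the column headers.
Row s reads: n, m, p, d, c, s — exactly the header order. So s is the identity.
(Structurally, K here is isomorphic to the symmetric group S_3.)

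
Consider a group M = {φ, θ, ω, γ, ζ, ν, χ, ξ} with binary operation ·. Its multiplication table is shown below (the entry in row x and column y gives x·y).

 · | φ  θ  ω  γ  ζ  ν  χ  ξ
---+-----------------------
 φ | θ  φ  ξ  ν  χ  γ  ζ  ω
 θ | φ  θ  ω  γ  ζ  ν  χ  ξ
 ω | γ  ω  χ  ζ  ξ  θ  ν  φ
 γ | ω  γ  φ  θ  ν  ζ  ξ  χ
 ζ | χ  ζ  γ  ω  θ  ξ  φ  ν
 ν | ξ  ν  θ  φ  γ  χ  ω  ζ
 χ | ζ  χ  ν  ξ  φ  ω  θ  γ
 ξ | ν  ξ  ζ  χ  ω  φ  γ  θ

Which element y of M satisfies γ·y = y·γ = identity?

First locate the identity: row θ matches the header, so θ is the identity.
Scan row γ for θ: γ·γ = θ. Hence γ^(-1) = γ.

γ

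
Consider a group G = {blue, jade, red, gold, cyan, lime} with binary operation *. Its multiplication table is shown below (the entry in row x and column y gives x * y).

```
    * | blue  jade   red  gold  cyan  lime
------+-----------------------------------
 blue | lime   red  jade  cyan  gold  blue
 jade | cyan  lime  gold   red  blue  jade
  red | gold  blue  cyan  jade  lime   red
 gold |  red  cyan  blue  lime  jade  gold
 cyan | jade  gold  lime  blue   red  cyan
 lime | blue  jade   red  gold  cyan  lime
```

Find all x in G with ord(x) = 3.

Identity is lime. Compute the order of each non-identity element by repeated multiplication:
  blue: blue → lime  (order 2)
  jade: jade → lime  (order 2)
  red: red → cyan → lime  (order 3)
  gold: gold → lime  (order 2)
  cyan: cyan → red → lime  (order 3)
Elements of order 3: {cyan, red}.

{cyan, red}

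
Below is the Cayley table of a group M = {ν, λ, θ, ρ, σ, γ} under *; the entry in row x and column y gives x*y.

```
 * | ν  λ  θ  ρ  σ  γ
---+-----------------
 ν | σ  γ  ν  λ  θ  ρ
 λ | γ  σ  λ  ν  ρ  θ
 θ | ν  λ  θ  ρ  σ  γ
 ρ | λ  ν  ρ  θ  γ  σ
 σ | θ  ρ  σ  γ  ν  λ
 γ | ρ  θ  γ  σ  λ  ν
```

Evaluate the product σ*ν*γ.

γ

σ*ν = θ
θ*γ = γ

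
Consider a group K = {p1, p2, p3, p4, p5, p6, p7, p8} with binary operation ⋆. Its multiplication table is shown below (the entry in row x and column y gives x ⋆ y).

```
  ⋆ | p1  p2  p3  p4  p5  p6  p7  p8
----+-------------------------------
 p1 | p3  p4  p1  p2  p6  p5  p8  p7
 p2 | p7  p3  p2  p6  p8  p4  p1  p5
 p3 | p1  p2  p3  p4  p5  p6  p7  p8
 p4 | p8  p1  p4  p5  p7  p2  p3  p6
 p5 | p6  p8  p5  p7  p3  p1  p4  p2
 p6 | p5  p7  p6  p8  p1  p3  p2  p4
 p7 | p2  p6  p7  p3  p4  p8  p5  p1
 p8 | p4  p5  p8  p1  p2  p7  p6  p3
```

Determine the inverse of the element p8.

First locate the identity: row p3 matches the header, so p3 is the identity.
Scan row p8 for p3: p8 ⋆ p8 = p3. Hence p8^(-1) = p8.

p8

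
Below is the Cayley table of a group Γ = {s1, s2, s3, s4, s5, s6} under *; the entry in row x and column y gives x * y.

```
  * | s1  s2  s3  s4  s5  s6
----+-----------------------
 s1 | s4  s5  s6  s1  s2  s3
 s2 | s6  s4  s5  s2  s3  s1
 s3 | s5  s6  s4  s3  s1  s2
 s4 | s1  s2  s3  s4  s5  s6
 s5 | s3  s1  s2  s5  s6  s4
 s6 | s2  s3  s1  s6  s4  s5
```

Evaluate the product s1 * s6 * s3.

s4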